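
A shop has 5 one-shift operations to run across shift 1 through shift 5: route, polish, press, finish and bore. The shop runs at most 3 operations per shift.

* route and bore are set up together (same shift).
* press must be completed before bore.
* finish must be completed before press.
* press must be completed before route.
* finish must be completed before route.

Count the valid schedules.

Splitting on route: it can be shift 3 (5), shift 4 (15), shift 5 (30). Listing each branch's schedules as (polish, press, finish, bore) by shift number:
route=shift 3: (1,2,1,3) (2,2,1,3) (3,2,1,3) (4,2,1,3) (5,2,1,3) — 5.
route=shift 4: (1,2,1,4) (1,3,1,4) (1,3,2,4) (2,2,1,4) (2,3,1,4) (2,3,2,4) (3,2,1,4) (3,3,1,4) (3,3,2,4) (4,2,1,4) (4,3,1,4) (4,3,2,4) (5,2,1,4) (5,3,1,4) (5,3,2,4) — 15.
route=shift 5: (1,2,1,5) (1,3,1,5) (1,3,2,5) (1,4,1,5) (1,4,2,5) (1,4,3,5) (2,2,1,5) (2,3,1,5) (2,3,2,5) (2,4,1,5) (2,4,2,5) (2,4,3,5) (3,2,1,5) (3,3,1,5) (3,3,2,5) (3,4,1,5) (3,4,2,5) (3,4,3,5) (4,2,1,5) (4,3,1,5) (4,3,2,5) (4,4,1,5) (4,4,2,5) (4,4,3,5) (5,2,1,5) (5,3,1,5) (5,3,2,5) (5,4,1,5) (5,4,2,5) (5,4,3,5) — 30.
Summing: 5 + 15 + 30 = 50.

50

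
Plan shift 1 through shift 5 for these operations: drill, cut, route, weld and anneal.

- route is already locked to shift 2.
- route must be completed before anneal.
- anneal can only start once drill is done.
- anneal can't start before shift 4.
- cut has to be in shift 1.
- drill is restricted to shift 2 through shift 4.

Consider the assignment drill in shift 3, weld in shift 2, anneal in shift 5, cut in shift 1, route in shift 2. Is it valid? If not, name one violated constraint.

Valid

route must be completed before anneal — holds.
drill is restricted to shift 2 through shift 4 — holds.
anneal can only start once drill is done — holds.
cut has to be in shift 1 — holds.
anneal can't start before shift 4 — holds.
route is already locked to shift 2 — holds.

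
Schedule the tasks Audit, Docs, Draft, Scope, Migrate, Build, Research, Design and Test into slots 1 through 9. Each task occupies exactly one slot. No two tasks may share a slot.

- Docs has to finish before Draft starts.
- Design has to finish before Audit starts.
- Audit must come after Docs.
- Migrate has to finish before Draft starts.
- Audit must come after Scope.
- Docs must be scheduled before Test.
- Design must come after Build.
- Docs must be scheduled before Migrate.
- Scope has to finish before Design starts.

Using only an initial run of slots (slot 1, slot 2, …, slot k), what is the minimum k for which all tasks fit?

9

The precedence chain requires at least 3 distinct slots.
With at most 1 per slot and 9 tasks, at least 9 slots are needed.
9 works (last occupied slot: 9): for example Design=4, Scope=2, Draft=7, Build=3, Test=8, Research=9, Audit=5, Docs=1, Migrate=6.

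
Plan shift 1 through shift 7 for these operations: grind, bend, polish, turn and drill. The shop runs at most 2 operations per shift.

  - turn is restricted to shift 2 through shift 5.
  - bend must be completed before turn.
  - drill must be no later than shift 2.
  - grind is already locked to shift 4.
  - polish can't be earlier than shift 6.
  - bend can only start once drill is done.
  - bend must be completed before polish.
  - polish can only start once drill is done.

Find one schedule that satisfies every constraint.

grind in shift 4, bend in shift 2, polish in shift 6, turn in shift 3, drill in shift 1

Checking: drill(shift 1) before polish(shift 6); drill(shift 1) before bend(shift 2); bend(shift 2) before polish(shift 6); bend(shift 2) before turn(shift 3); polish=shift 6 in [shift 6,shift 7]; grind=shift 4 in [shift 4,shift 4]; turn=shift 3 in [shift 2,shift 5]; drill=shift 1 in [shift 1,shift 2]; max 1 per shift (cap 2).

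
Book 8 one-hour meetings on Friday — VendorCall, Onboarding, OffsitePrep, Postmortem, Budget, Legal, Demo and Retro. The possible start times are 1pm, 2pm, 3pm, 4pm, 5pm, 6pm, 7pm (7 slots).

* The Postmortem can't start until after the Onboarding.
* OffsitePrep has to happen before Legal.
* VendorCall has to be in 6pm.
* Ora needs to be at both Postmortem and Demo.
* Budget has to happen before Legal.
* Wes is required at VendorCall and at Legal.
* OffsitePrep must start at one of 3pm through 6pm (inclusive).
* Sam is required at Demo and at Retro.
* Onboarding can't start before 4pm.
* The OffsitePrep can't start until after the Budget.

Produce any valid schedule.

Demo -> 1pm, Onboarding -> 4pm, VendorCall -> 6pm, Legal -> 4pm, Postmortem -> 5pm, OffsitePrep -> 3pm, Budget -> 1pm, Retro -> 2pm

Checking: OffsitePrep(3pm) before Legal(4pm); Budget(1pm) before OffsitePrep(3pm); Onboarding(4pm) before Postmortem(5pm); Budget(1pm) before Legal(4pm); Postmortem(5pm) != Demo(1pm); Demo(1pm) != Retro(2pm); VendorCall(6pm) != Legal(4pm); VendorCall=6pm in [6pm,6pm]; Onboarding=4pm in [4pm,7pm]; OffsitePrep=3pm in [3pm,6pm].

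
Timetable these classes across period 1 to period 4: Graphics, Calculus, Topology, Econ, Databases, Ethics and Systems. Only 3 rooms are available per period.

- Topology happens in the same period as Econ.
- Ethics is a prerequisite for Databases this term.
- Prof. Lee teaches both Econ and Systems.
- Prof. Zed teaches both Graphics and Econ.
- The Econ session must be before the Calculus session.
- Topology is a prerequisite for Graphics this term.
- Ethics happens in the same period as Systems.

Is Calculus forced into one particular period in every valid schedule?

Calculus can be period 2 (e.g. Topology -> period 1; Calculus -> period 2; Databases -> period 4; Systems -> period 3; Ethics -> period 3; Econ -> period 1; Graphics -> period 2) or period 3 (e.g. Databases in period 3; Systems in period 2; Topology in period 1; Econ in period 1; Calculus in period 3; Ethics in period 2; Graphics in period 2).

No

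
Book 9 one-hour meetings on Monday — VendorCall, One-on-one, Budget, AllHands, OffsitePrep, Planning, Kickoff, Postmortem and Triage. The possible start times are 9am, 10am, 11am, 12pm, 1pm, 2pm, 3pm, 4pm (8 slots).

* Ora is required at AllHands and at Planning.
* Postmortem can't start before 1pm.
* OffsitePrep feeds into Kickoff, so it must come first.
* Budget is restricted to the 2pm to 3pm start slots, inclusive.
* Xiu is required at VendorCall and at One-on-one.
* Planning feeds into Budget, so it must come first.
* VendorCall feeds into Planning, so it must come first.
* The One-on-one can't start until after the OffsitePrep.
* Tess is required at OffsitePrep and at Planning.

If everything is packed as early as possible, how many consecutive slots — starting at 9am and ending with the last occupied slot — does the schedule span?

6

The precedence chain requires at least 3 distinct slots.
Budget can't be placed before 2pm — that is slot 6 counting from 9am — so the schedule must run through at least 6 slots.
6 works (last occupied slot: 2pm): for example VendorCall in 9am; Planning in 10am; Postmortem in 1pm; Budget in 2pm; AllHands in 9am; Kickoff in 10am; Triage in 9am; OffsitePrep in 9am; One-on-one in 10am.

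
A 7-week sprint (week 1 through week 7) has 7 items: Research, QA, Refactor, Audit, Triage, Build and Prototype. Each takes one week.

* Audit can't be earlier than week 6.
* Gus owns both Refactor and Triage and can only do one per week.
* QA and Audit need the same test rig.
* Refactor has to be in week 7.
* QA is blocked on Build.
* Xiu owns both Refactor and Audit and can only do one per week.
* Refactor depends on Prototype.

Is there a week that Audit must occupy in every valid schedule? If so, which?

week 6

Audit's window is week 6–week 7.
Refactor is fixed at week 7, and Audit can't share a week with Refactor.
So Audit must be week 6.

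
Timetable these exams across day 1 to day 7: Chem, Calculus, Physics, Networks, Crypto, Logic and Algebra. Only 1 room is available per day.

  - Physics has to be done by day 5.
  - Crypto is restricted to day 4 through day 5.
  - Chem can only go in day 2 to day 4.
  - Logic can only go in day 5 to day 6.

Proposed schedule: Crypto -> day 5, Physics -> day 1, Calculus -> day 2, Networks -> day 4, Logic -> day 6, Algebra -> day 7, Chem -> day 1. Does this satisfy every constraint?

Physics has to be done by day 5 — holds.
Logic can only go in day 5 to day 6 — holds.
Crypto is restricted to day 4 through day 5 — holds.
Chem can only go in day 2 to day 4 — violated.
Only 1 room is available per day — violated.

Invalid. Chem can only go in day 2 to day 4.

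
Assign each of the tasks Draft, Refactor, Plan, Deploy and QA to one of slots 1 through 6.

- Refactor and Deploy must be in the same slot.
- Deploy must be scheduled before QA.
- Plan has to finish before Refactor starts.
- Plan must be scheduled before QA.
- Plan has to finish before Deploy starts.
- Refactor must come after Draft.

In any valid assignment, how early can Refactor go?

Precedence pushes Refactor to at least 2; Refactor must be in the same slot as Deploy, which can't be after 5, so Refactor is at most 5.
Refactor at 2 is achievable: Plan -> 1; Refactor -> 2; Deploy -> 2; Draft -> 1; QA -> 3.

2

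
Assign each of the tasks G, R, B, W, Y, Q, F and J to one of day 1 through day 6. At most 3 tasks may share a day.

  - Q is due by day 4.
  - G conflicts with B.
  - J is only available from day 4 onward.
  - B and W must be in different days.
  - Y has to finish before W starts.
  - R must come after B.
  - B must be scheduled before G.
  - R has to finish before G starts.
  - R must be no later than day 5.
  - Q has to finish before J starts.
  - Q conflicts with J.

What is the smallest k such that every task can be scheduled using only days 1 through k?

4

The precedence chain requires at least 3 distinct days.
With at most 3 per day and 8 tasks, at least 3 days are needed.
J can't be placed before day 4, so the schedule must run through at least day 4.
4 works (last occupied day: day 4): for example F=day 2; Y=day 1; B=day 1; G=day 3; W=day 2; J=day 4; R=day 2; Q=day 1.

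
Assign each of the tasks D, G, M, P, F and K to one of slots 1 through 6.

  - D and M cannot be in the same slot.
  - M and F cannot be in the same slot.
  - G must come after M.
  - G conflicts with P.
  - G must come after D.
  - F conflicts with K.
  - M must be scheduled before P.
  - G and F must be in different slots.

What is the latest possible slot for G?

6

Precedence pushes G to at least 2.
G at 6 is achievable: P=2, K=1, M=1, G=6, F=2, D=2.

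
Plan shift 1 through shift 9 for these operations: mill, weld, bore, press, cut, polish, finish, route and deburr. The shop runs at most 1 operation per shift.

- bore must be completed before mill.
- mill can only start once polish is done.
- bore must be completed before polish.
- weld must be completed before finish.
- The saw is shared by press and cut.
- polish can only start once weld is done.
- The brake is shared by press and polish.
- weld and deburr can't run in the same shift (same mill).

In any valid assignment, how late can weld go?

shift 6

Downstream work caps weld at shift 7.
weld at shift 6 is achievable: route in shift 4; press in shift 2; bore in shift 1; finish in shift 9; weld in shift 6; mill in shift 8; polish in shift 7; deburr in shift 5; cut in shift 3.
Nothing later works — the conflict and capacity constraints rule out every shift after shift 6.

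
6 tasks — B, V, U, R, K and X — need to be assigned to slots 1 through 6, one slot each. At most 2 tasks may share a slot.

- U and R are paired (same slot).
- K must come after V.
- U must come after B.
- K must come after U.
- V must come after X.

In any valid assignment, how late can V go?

Precedence pushes V to at least 2; downstream work caps V at 5.
V at 5 is achievable: X=1, V=5, B=1, U=2, R=2, K=6.

5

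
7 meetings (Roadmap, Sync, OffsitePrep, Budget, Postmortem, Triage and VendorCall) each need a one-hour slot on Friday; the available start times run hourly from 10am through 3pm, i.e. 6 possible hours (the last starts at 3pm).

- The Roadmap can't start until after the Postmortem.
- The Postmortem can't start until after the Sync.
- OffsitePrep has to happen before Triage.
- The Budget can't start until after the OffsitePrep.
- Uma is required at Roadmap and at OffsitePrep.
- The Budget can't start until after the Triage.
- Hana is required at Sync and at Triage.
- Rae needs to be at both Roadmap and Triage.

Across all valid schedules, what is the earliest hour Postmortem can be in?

Precedence pushes Postmortem to at least 11am; downstream work caps Postmortem at 2pm.
Postmortem at 11am is achievable: OffsitePrep in 10am; Postmortem in 11am; Triage in 11am; VendorCall in 10am; Sync in 10am; Roadmap in 12pm; Budget in 12pm.

11am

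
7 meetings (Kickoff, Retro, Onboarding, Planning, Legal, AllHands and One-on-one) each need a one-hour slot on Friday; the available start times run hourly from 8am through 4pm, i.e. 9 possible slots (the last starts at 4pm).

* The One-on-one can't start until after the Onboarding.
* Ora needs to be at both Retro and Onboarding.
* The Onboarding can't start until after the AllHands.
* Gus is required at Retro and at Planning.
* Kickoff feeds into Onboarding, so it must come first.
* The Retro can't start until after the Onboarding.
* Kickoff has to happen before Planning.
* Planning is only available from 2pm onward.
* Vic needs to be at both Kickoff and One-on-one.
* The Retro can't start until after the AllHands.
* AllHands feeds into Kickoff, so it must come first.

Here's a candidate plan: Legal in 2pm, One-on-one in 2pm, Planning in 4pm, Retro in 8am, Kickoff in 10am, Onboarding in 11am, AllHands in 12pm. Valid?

The Onboarding can't start until after the AllHands — violated.
Planning is only available from 2pm onward — holds.
The One-on-one can't start until after the Onboarding — holds.
Ora needs to be at both Retro and Onboarding — holds.
Gus is required at Retro and at Planning — holds.
Vic needs to be at both Kickoff and One-on-one — holds.
AllHands feeds into Kickoff, so it must come first — violated.
Kickoff has to happen before Planning — holds.
Kickoff feeds into Onboarding, so it must come first — holds.
The Retro can't start until after the AllHands — violated.
The Retro can't start until after the Onboarding — violated.

No — it violates: The Retro can't start until after the AllHands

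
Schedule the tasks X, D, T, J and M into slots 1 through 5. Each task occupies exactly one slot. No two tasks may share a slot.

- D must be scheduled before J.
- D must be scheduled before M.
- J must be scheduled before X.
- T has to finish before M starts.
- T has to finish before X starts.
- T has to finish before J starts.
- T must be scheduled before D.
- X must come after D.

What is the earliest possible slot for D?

Precedence pushes D to at least 2; downstream work caps D at 3.
D at 2 is achievable: D -> 2; T -> 1; M -> 5; J -> 3; X -> 4.

2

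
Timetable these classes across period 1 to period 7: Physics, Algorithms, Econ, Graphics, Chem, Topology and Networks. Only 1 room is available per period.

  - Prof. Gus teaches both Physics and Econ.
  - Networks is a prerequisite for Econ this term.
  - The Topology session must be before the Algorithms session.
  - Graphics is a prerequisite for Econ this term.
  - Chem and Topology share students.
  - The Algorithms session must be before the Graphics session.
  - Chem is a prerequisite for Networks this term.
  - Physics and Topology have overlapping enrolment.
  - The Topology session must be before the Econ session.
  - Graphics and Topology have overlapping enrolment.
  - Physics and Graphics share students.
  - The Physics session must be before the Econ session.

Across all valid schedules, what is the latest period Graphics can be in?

period 6

Precedence pushes Graphics to at least period 3; downstream work caps Graphics at period 6.
Graphics at period 6 is achievable: Physics -> period 5; Chem -> period 3; Networks -> period 4; Econ -> period 7; Graphics -> period 6; Topology -> period 1; Algorithms -> period 2.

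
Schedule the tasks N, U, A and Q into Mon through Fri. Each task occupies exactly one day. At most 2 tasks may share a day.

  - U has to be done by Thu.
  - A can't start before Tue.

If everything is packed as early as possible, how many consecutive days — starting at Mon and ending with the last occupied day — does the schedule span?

2 days

With at most 2 per day and 4 tasks, at least 2 days are needed.
A can't be placed before Tue — that is day 2 counting from Mon — so the schedule must run through at least 2 days.
2 works (last occupied day: Tue): for example Q=Tue, N=Mon, U=Mon, A=Tue.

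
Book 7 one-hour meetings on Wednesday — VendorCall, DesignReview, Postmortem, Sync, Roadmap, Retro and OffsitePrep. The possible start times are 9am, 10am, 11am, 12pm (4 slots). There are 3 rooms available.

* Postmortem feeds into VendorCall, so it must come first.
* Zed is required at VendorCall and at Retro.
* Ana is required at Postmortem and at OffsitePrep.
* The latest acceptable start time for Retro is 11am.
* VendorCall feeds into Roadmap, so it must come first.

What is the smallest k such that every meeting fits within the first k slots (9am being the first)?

3 slots

The precedence chain requires at least 3 distinct slots.
With at most 3 per slot and 7 meetings, at least 3 slots are needed.
3 works (last occupied slot: 11am): for example OffsitePrep=10am; DesignReview=9am; VendorCall=10am; Retro=11am; Sync=9am; Postmortem=9am; Roadmap=11am.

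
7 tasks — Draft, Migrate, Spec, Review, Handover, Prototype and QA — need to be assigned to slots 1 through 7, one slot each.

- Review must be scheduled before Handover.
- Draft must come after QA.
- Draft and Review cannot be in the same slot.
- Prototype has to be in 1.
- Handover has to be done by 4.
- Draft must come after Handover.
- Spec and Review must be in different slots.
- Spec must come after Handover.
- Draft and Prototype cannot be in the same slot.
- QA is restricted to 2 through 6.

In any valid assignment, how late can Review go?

Downstream work caps Review at 3.
Review at 3 is achievable: Prototype -> 1, Spec -> 5, Handover -> 4, QA -> 2, Draft -> 5, Migrate -> 1, Review -> 3.

3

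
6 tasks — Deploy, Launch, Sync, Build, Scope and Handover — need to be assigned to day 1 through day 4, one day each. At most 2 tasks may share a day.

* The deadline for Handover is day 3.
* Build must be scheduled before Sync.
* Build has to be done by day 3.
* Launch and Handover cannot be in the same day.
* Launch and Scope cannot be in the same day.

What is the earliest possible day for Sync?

Precedence pushes Sync to at least day 2.
Sync at day 2 is achievable: Handover in day 1, Deploy in day 2, Scope in day 4, Build in day 1, Sync in day 2, Launch in day 3.

day 2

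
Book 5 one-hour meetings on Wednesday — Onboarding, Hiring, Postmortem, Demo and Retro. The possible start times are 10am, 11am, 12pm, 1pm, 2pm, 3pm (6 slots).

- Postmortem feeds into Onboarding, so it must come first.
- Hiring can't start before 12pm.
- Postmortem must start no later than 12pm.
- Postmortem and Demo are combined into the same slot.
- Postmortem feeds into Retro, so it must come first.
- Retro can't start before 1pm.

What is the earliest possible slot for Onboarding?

11am

Precedence pushes Onboarding to at least 11am.
Onboarding at 11am is achievable: Retro=1pm, Onboarding=11am, Hiring=12pm, Demo=10am, Postmortem=10am.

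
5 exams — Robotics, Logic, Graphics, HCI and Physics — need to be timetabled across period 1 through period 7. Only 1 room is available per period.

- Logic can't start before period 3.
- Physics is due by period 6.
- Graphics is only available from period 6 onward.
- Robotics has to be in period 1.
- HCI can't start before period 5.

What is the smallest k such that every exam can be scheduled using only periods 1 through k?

With at most 1 per period and 5 exams, at least 5 periods are needed.
Graphics can't be placed before period 6, so the schedule must run through at least period 6.
6 works (last occupied period: period 6): for example Graphics=period 6, Robotics=period 1, Logic=period 3, HCI=period 5, Physics=period 2.

6 periods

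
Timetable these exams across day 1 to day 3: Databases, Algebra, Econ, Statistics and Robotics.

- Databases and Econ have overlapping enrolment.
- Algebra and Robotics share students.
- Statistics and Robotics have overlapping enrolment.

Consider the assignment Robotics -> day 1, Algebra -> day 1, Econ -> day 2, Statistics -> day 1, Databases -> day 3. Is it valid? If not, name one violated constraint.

Algebra and Robotics share students — violated.
Statistics and Robotics have overlapping enrolment — violated.
Databases and Econ have overlapping enrolment — holds.

Invalid. Algebra and Robotics share students.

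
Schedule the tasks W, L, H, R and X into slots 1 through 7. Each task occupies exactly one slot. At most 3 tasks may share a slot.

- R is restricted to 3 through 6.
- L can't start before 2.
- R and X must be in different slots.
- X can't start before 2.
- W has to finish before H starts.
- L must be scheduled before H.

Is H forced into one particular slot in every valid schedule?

No

H can be 3 (e.g. H=3; L=2; R=3; W=1; X=2) or 4 (e.g. R -> 3, H -> 4, W -> 1, X -> 2, L -> 2).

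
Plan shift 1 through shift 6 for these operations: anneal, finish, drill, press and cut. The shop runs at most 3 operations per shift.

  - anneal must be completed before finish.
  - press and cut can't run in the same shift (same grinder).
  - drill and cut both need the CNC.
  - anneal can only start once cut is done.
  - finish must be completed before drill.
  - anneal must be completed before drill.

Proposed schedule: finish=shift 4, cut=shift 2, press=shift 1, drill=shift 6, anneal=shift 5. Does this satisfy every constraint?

Invalid. anneal must be completed before finish.

anneal must be completed before finish — violated.
drill and cut both need the CNC — holds.
press and cut can't run in the same shift (same grinder) — holds.
finish must be completed before drill — holds.
The shop runs at most 3 operations per shift — holds.
anneal can only start once cut is done — holds.
anneal must be completed before drill — holds.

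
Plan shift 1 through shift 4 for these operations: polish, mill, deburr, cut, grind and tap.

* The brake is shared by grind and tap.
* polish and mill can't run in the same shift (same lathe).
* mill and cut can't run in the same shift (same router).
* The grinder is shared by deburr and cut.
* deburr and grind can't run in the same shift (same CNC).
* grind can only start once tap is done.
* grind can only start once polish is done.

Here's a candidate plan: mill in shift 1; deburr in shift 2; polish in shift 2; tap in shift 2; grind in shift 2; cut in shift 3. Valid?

Invalid. deburr and grind can't run in the same shift (same CNC).

grind can only start once tap is done — violated.
The brake is shared by grind and tap — violated.
polish and mill can't run in the same shift (same lathe) — holds.
mill and cut can't run in the same shift (same router) — holds.
grind can only start once polish is done — violated.
The grinder is shared by deburr and cut — holds.
deburr and grind can't run in the same shift (same CNC) — violated.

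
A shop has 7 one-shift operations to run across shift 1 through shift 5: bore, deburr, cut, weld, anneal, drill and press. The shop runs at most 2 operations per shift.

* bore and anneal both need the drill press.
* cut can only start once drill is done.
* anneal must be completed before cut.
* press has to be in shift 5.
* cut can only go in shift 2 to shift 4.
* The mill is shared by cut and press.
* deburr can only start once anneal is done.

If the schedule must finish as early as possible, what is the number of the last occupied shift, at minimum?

The precedence chain requires at least 2 distinct shifts.
With at most 2 per shift and 7 operations, at least 4 shifts are needed.
press can't be placed before shift 5, so the schedule must run through at least shift 5.
5 works (last occupied shift: shift 5): for example anneal -> shift 1, cut -> shift 2, press -> shift 5, weld -> shift 3, drill -> shift 1, deburr -> shift 2, bore -> shift 3.

5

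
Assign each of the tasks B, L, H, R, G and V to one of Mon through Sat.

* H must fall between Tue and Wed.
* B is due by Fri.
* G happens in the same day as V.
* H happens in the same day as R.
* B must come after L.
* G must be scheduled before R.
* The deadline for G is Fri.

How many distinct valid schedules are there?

30

Splitting on B: it can be Tue (3), Wed (6), Thu (9), Fri (12). Listing each branch's schedules as (L, H, R, G, V):
B=Tue: (Mon,Tue,Tue,Mon,Mon) (Mon,Wed,Wed,Mon,Mon) (Mon,Wed,Wed,Tue,Tue) — 3.
B=Wed: (Mon,Tue,Tue,Mon,Mon) (Mon,Wed,Wed,Mon,Mon) (Mon,Wed,Wed,Tue,Tue) (Tue,Tue,Tue,Mon,Mon) (Tue,Wed,Wed,Mon,Mon) (Tue,Wed,Wed,Tue,Tue) — 6.
B=Thu: (Mon,Tue,Tue,Mon,Mon) (Mon,Wed,Wed,Mon,Mon) (Mon,Wed,Wed,Tue,Tue) (Tue,Tue,Tue,Mon,Mon) (Tue,Wed,Wed,Mon,Mon) (Tue,Wed,Wed,Tue,Tue) (Wed,Tue,Tue,Mon,Mon) (Wed,Wed,Wed,Mon,Mon) (Wed,Wed,Wed,Tue,Tue) — 9.
B=Fri: (Mon,Tue,Tue,Mon,Mon) (Mon,Wed,Wed,Mon,Mon) (Mon,Wed,Wed,Tue,Tue) (Tue,Tue,Tue,Mon,Mon) (Tue,Wed,Wed,Mon,Mon) (Tue,Wed,Wed,Tue,Tue) (Wed,Tue,Tue,Mon,Mon) (Wed,Wed,Wed,Mon,Mon) (Wed,Wed,Wed,Tue,Tue) (Thu,Tue,Tue,Mon,Mon) (Thu,Wed,Wed,Mon,Mon) (Thu,Wed,Wed,Tue,Tue) — 12.
Summing: 3 + 6 + 9 + 12 = 30.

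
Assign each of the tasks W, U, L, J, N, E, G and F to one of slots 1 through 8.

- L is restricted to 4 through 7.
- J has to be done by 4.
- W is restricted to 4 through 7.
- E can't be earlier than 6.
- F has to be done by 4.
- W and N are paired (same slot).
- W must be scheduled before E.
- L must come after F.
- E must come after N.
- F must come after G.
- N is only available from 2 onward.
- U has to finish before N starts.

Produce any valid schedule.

W -> 4, E -> 6, F -> 2, U -> 1, L -> 4, G -> 1, N -> 4, J -> 1

Checking: F(2) before L(4); W(4) before E(6); N(4) before E(6); G(1) before F(2); U(1) before N(4); W = N = 4; E=6 in [6,8]; F=2 in [1,4]; J=1 in [1,4]; L=4 in [4,7]; N=4 in [2,8]; W=4 in [4,7].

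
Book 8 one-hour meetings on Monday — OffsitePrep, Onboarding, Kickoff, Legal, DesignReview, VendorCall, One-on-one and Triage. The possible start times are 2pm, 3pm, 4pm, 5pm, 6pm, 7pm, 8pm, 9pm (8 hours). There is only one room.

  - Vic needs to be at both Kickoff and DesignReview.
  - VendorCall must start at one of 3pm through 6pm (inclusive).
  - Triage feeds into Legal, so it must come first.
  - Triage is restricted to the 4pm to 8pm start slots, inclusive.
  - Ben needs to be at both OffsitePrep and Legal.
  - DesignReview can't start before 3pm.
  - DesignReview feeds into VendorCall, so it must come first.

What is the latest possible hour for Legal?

Precedence pushes Legal to at least 5pm.
Legal at 9pm is achievable: Kickoff=7pm; One-on-one=8pm; VendorCall=4pm; OffsitePrep=2pm; Onboarding=6pm; Triage=5pm; Legal=9pm; DesignReview=3pm.

9pm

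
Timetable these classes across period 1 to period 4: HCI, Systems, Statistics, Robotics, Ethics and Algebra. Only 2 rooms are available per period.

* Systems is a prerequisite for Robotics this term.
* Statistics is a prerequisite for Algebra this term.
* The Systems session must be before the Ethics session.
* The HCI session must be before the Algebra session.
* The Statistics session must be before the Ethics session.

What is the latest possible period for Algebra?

period 4

Precedence pushes Algebra to at least period 2.
Algebra at period 4 is achievable: Algebra=period 4; Systems=period 1; Robotics=period 3; Ethics=period 2; Statistics=period 1; HCI=period 2.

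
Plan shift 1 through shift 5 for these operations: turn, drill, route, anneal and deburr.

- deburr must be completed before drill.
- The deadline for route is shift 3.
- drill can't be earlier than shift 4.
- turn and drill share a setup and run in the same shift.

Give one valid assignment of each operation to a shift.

route=shift 1, turn=shift 4, drill=shift 4, anneal=shift 1, deburr=shift 1

Checking: deburr(shift 1) before drill(shift 4); turn = drill = shift 4; route=shift 1 in [shift 1,shift 3]; drill=shift 4 in [shift 4,shift 5].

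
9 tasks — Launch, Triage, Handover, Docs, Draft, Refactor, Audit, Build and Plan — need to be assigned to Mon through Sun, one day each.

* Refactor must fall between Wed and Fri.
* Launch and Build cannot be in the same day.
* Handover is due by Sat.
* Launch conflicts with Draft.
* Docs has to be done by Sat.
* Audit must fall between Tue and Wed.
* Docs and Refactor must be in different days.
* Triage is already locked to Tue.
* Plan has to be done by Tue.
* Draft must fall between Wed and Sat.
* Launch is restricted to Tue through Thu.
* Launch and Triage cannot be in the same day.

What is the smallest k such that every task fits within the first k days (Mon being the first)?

4

Draft can't be placed before Wed — that is day 3 counting from Mon — so the schedule must run through at least 3 days.
Could 3 days be enough, i.e. nothing placed later than Wed? No: Launch's window within 3 days is {Tue, Wed}; Triage's window within 3 days is {Tue}; Draft's window within 3 days is {Wed}; Launch can't share with Draft (Wed) → {Tue}; Triage can't share with Launch (Tue) → nothing is left.
So 3 days is not enough.
4 works (last occupied day: Thu): for example Audit=Tue; Plan=Mon; Build=Mon; Handover=Mon; Refactor=Wed; Launch=Thu; Draft=Wed; Triage=Tue; Docs=Mon.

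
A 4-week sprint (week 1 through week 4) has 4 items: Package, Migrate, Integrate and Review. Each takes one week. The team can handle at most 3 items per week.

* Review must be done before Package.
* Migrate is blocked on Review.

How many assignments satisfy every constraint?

Splitting on Package: it can be week 2 (12), week 3 (20), week 4 (24). Listing each branch's schedules as (Migrate, Integrate, Review) by week number:
Package=week 2: (2,1,1) (2,2,1) (2,3,1) (2,4,1) (3,1,1) (3,2,1) (3,3,1) (3,4,1) (4,1,1) (4,2,1) (4,3,1) (4,4,1) — 12.
Package=week 3: (2,1,1) (2,2,1) (2,3,1) (2,4,1) (3,1,1) (3,1,2) (3,2,1) (3,2,2) (3,3,1) (3,3,2) (3,4,1) (3,4,2) (4,1,1) (4,1,2) (4,2,1) (4,2,2) (4,3,1) (4,3,2) (4,4,1) (4,4,2) — 20.
Package=week 4: (2,1,1) (2,2,1) (2,3,1) (2,4,1) (3,1,1) (3,1,2) (3,2,1) (3,2,2) (3,3,1) (3,3,2) (3,4,1) (3,4,2) (4,1,1) (4,1,2) (4,1,3) (4,2,1) (4,2,2) (4,2,3) (4,3,1) (4,3,2) (4,3,3) (4,4,1) (4,4,2) (4,4,3) — 24.
Summing: 12 + 20 + 24 = 56.

56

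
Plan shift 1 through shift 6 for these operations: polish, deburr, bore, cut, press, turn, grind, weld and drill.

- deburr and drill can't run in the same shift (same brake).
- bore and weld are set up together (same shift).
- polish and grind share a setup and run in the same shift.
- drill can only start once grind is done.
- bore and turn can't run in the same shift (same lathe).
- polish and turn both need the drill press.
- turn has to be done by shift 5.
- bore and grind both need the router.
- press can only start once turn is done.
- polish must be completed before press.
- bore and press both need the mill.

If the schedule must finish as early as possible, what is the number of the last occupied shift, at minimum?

The precedence chain requires at least 2 distinct shifts.
Those bounds only give 2; check 3 shifts directly (anything shorter is at least as hard).
Could 3 shifts be enough, i.e. nothing placed later than shift 3? No: turn's window within 3 shifts is {shift 1, shift 2, shift 3}; press must come after polish (at shift 1 or later) → {shift 2, shift 3}; polish must come before press (at shift 3 or earlier) → {shift 1, shift 2}; turn must come before press (at shift 3 or earlier) → {shift 1, shift 2}; polish, bore, press and turn must all be in different shifts (polish/bore can't share; polish and press are ordered by precedence; polish/turn can't share; bore/press can't share; bore/turn can't share; press and turn are ordered by precedence), but they are limited to polish in {shift 1, shift 2}, bore in {shift 1, shift 2, shift 3}, press in {shift 2, shift 3}, turn in {shift 1, shift 2} — together just 3 shifts: 4 operations can't fit in 3 distinct shifts.
So 3 shifts is not enough.
4 works (last occupied shift: shift 4): for example cut -> shift 1, weld -> shift 4, turn -> shift 2, drill -> shift 2, deburr -> shift 1, bore -> shift 4, grind -> shift 1, polish -> shift 1, press -> shift 3.

shift 4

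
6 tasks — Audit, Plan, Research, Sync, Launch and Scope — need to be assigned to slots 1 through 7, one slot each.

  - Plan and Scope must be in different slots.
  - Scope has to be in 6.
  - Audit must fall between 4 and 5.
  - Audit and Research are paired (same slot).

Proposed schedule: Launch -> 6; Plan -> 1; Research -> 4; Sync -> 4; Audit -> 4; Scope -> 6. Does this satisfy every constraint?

Audit must fall between 4 and 5 — holds.
Plan and Scope must be in different slots — holds.
Audit and Research are paired (same slot) — holds.
Scope has to be in 6 — holds.

Yes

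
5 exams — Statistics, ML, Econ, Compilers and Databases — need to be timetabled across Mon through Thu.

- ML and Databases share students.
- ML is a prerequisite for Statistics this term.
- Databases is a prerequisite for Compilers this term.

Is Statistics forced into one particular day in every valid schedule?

Statistics can be Tue (e.g. Databases in Tue; Compilers in Wed; ML in Mon; Econ in Mon; Statistics in Tue) or Wed (e.g. Econ=Mon, Statistics=Wed, Databases=Tue, ML=Mon, Compilers=Wed).

No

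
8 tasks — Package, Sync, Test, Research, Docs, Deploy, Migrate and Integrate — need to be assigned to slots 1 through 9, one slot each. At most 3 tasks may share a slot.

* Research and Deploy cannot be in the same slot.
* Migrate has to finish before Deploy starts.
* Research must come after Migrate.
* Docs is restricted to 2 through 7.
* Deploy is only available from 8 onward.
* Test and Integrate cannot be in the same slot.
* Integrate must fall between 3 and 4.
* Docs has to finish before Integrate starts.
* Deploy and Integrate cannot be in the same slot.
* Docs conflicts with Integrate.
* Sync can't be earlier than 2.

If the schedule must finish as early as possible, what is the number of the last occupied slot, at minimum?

8

The precedence chain requires at least 2 distinct slots.
With at most 3 per slot and 8 tasks, at least 3 slots are needed.
Deploy can't be placed before 8, so the schedule must run through at least slot 8.
8 works (last occupied slot: 8): for example Research in 2; Migrate in 1; Test in 1; Deploy in 8; Integrate in 3; Package in 1; Docs in 2; Sync in 2.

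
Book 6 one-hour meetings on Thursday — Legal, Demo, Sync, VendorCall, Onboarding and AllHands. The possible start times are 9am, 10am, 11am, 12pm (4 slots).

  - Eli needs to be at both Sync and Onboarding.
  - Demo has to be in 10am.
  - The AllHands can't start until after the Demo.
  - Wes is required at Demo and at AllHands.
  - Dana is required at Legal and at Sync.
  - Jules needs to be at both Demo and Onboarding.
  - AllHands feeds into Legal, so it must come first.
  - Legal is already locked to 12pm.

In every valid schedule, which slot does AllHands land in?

Demo is fixed at 10am and must come before AllHands, so AllHands is at least 11am.
Legal is fixed at 12pm and must come after AllHands, so AllHands is at most 11am.
So AllHands must be 11am.

11am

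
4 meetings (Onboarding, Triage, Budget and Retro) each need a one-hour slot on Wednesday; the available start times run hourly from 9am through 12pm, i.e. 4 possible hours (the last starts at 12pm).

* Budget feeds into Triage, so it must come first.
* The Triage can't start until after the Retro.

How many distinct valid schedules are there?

Splitting on Onboarding: it can be 9am (14), 10am (14), 11am (14), 12pm (14). Listing each branch's schedules as (Triage, Budget, Retro):
Onboarding=9am: (10am,9am,9am) (11am,9am,9am) (11am,9am,10am) (11am,10am,9am) (11am,10am,10am) (12pm,9am,9am) (12pm,9am,10am) (12pm,9am,11am) (12pm,10am,9am) (12pm,10am,10am) (12pm,10am,11am) (12pm,11am,9am) (12pm,11am,10am) (12pm,11am,11am) — 14.
Onboarding=10am: (10am,9am,9am) (11am,9am,9am) (11am,9am,10am) (11am,10am,9am) (11am,10am,10am) (12pm,9am,9am) (12pm,9am,10am) (12pm,9am,11am) (12pm,10am,9am) (12pm,10am,10am) (12pm,10am,11am) (12pm,11am,9am) (12pm,11am,10am) (12pm,11am,11am) — 14.
Onboarding=11am: (10am,9am,9am) (11am,9am,9am) (11am,9am,10am) (11am,10am,9am) (11am,10am,10am) (12pm,9am,9am) (12pm,9am,10am) (12pm,9am,11am) (12pm,10am,9am) (12pm,10am,10am) (12pm,10am,11am) (12pm,11am,9am) (12pm,11am,10am) (12pm,11am,11am) — 14.
Onboarding=12pm: (10am,9am,9am) (11am,9am,9am) (11am,9am,10am) (11am,10am,9am) (11am,10am,10am) (12pm,9am,9am) (12pm,9am,10am) (12pm,9am,11am) (12pm,10am,9am) (12pm,10am,10am) (12pm,10am,11am) (12pm,11am,9am) (12pm,11am,10am) (12pm,11am,11am) — 14.
Summing: 14 + 14 + 14 + 14 = 56.

56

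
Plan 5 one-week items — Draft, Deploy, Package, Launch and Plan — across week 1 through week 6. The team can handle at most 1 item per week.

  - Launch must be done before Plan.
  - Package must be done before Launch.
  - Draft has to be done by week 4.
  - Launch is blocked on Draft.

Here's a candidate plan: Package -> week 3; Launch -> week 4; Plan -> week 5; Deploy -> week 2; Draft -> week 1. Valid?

Draft has to be done by week 4 — holds.
Launch must be done before Plan — holds.
Package must be done before Launch — holds.
The team can handle at most 1 item per week — holds.
Launch is blocked on Draft — holds.

Yes, all constraints hold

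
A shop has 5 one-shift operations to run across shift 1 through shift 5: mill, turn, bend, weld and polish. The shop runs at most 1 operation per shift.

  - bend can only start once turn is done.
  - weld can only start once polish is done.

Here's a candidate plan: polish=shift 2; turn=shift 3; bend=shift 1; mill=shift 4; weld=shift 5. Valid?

weld can only start once polish is done — holds.
The shop runs at most 1 operation per shift — holds.
bend can only start once turn is done — violated.

No — it violates: bend can only start once turn is done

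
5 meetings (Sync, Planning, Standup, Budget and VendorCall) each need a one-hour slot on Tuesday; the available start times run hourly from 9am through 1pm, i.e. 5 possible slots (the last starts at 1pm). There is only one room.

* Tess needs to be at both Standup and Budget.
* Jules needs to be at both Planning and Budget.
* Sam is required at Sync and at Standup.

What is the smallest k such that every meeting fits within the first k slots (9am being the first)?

5

With at most 1 per slot and 5 meetings, at least 5 slots are needed.
5 works (last occupied slot: 1pm): for example Sync in 9am, Budget in 12pm, Standup in 11am, Planning in 10am, VendorCall in 1pm.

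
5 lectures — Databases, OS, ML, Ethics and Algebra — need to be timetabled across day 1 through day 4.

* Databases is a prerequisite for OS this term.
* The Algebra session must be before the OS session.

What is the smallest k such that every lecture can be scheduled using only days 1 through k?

The precedence chain requires at least 2 distinct days.
2 works (last occupied day: day 2): for example Databases -> day 1; ML -> day 1; OS -> day 2; Ethics -> day 1; Algebra -> day 1.

2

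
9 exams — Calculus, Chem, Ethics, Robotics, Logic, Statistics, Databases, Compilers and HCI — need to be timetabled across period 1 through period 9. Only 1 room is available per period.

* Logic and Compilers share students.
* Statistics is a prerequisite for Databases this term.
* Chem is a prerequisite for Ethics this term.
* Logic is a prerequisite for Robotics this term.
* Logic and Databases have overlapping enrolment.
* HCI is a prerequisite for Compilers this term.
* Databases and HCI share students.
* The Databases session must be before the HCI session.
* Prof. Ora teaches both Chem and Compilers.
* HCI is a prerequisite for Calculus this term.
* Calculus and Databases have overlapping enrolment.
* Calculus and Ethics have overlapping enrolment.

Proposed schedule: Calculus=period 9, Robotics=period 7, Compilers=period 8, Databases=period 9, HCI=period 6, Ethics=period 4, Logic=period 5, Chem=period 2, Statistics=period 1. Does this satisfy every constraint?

HCI is a prerequisite for Compilers this term — holds.
Logic and Compilers share students — holds.
Only 1 room is available per period — violated.
The Databases session must be before the HCI session — violated.
Logic is a prerequisite for Robotics this term — holds.
HCI is a prerequisite for Calculus this term — holds.
Prof. Ora teaches both Chem and Compilers — holds.
Calculus and Databases have overlapping enrolment — violated.
Chem is a prerequisite for Ethics this term — holds.
Logic and Databases have overlapping enrolment — holds.
Calculus and Ethics have overlapping enrolment — holds.
Databases and HCI share students — holds.
Statistics is a prerequisite for Databases this term — holds.

Invalid. Calculus and Databases have overlapping enrolment.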